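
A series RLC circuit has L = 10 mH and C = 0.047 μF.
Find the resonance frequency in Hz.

Step 1 — Resonance condition Im(Z)=0 gives ω₀ = 1/√(LC).
Step 2 — ω₀ = 1/√(0.01·4.7e-08) = 4.613e+04 rad/s.
Step 3 — f₀ = ω₀/(2π) = 7341 Hz.

f₀ = 7341 Hz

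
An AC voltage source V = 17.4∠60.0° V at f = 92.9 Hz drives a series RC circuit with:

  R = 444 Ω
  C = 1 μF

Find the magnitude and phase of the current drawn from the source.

Step 1 — Angular frequency: ω = 2π·f = 2π·92.9 = 583.7 rad/s.
Step 2 — Component impedances:
  R: Z = R = 444 Ω
  C: Z = 1/(jωC) = -j/(ω·C) = 0 - j1713 Ω
Step 3 — Series combination: Z_total = R + C = 444 - j1713 Ω = 1770∠-75.5° Ω.
Step 4 — Source phasor: V = 17.4∠60.0° V = 8.7 + j15.07 V.
Step 5 — Ohm's law: I = V / Z_total = (8.7 + j15.07) / (444 - j1713) = -0.007009 + j0.006895 A.
Step 6 — Convert to polar: |I| = 0.009832 A, ∠I = 135.5°.

I = 0.009832∠135.5° A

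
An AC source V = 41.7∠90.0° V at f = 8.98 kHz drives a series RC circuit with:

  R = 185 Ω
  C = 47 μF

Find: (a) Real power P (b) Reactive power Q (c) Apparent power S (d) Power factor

Step 1 — Angular frequency: ω = 2π·f = 2π·8980 = 5.642e+04 rad/s.
Step 2 — Component impedances:
  R: Z = R = 185 Ω
  C: Z = 1/(jωC) = -j/(ω·C) = 0 - j0.3771 Ω
Step 3 — Series combination: Z_total = R + C = 185 - j0.3771 Ω = 185∠-0.1° Ω.
Step 4 — Source phasor: V = 41.7∠90.0° V = 0 + j41.7 V.
Step 5 — Current: I = V / Z = -0.0004594 + j0.2254 A = 0.2254∠90.1° A.
Step 6 — Complex power: S = V·I* = 9.399 - j0.01916 VA.
Step 7 — Real power: P = Re(S) = 9.399 W.
Step 8 — Reactive power: Q = Im(S) = -0.01916 VAR.
Step 9 — Apparent power: |S| = 9.399 VA.
Step 10 — Power factor: PF = P/|S| = 1 (leading).

(a) P = 9.399 W  (b) Q = -0.01916 VAR  (c) S = 9.399 VA  (d) PF = 1 (leading)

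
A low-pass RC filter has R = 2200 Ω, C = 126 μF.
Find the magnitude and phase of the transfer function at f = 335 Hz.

Step 1 — Angular frequency: ω = 2π·335 = 2105 rad/s.
Step 2 — Transfer function: H(jω) = 1/(1 + jωRC).
Step 3 — Denominator: 1 + jωRC = 1 + j·2105·2200·0.000126 = 1 + j583.5.
Step 4 — H = 2.937e-06 - j0.001714.
Step 5 — Magnitude: |H| = 0.001714 (-55.3 dB); phase: φ = -89.9°.

|H| = 0.001714 (-55.3 dB), φ = -89.9°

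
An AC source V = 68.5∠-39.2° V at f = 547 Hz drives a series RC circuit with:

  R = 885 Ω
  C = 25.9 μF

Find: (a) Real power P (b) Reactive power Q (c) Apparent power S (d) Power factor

Step 1 — Angular frequency: ω = 2π·f = 2π·547 = 3437 rad/s.
Step 2 — Component impedances:
  R: Z = R = 885 Ω
  C: Z = 1/(jωC) = -j/(ω·C) = 0 - j11.23 Ω
Step 3 — Series combination: Z_total = R + C = 885 - j11.23 Ω = 885.1∠-0.7° Ω.
Step 4 — Source phasor: V = 68.5∠-39.2° V = 53.08 - j43.29 V.
Step 5 — Current: I = V / Z = 0.06059 - j0.04815 A = 0.07739∠-38.5° A.
Step 6 — Complex power: S = V·I* = 5.301 - j0.06729 VA.
Step 7 — Real power: P = Re(S) = 5.301 W.
Step 8 — Reactive power: Q = Im(S) = -0.06729 VAR.
Step 9 — Apparent power: |S| = 5.302 VA.
Step 10 — Power factor: PF = P/|S| = 0.9999 (leading).

(a) P = 5.301 W  (b) Q = -0.06729 VAR  (c) S = 5.302 VA  (d) PF = 0.9999 (leading)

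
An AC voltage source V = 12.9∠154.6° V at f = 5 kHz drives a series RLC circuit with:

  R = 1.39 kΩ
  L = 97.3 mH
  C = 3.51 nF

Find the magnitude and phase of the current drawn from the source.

Step 1 — Angular frequency: ω = 2π·f = 2π·5000 = 3.142e+04 rad/s.
Step 2 — Component impedances:
  R: Z = R = 1390 Ω
  L: Z = jωL = j·3.142e+04·0.0973 = 0 + j3057 Ω
  C: Z = 1/(jωC) = -j/(ω·C) = 0 - j9069 Ω
Step 3 — Series combination: Z_total = R + L + C = 1390 - j6012 Ω = 6170∠-77.0° Ω.
Step 4 — Source phasor: V = 12.9∠154.6° V = -11.65 + j5.533 V.
Step 5 — Ohm's law: I = V / Z_total = (-11.65 + j5.533) / (1390 - j6012) = -0.001299 - j0.001638 A.
Step 6 — Convert to polar: |I| = 0.002091 A, ∠I = -128.4°.

I = 0.002091∠-128.4° A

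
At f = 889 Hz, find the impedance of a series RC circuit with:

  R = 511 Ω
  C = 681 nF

Step 1 — Angular frequency: ω = 2π·f = 2π·889 = 5586 rad/s.
Step 2 — Component impedances:
  R: Z = R = 511 Ω
  C: Z = 1/(jωC) = -j/(ω·C) = 0 - j262.9 Ω
Step 3 — Series combination: Z_total = R + C = 511 - j262.9 Ω = 574.7∠-27.2° Ω.

Z = 511 - j262.9 Ω = 574.7∠-27.2° Ω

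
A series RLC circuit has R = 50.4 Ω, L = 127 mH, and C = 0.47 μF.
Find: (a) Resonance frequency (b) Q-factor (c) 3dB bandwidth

Step 1 — Resonance condition Im(Z)=0 gives ω₀ = 1/√(LC).
Step 2 — ω₀ = 1/√(0.127·4.7e-07) = 4093 rad/s.
Step 3 — f₀ = ω₀/(2π) = 651.4 Hz.
Step 4 — Series Q: Q = ω₀L/R = 4093·0.127/50.4 = 10.31.
Step 5 — 3dB bandwidth: Δω = ω₀/Q = 396.9 rad/s; BW = Δω/(2π) = 63.16 Hz.

(a) f₀ = 651.4 Hz  (b) Q = 10.31  (c) BW = 63.16 Hz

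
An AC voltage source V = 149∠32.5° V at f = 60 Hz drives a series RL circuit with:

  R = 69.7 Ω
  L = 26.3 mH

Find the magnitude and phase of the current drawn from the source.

Step 1 — Angular frequency: ω = 2π·f = 2π·60 = 377 rad/s.
Step 2 — Component impedances:
  R: Z = R = 69.7 Ω
  L: Z = jωL = j·377·0.0263 = 0 + j9.915 Ω
Step 3 — Series combination: Z_total = R + L = 69.7 + j9.915 Ω = 70.4∠8.1° Ω.
Step 4 — Source phasor: V = 149∠32.5° V = 125.7 + j80.06 V.
Step 5 — Ohm's law: I = V / Z_total = (125.7 + j80.06) / (69.7 + j9.915) = 1.927 + j0.8744 A.
Step 6 — Convert to polar: |I| = 2.116 A, ∠I = 24.4°.

I = 2.116∠24.4° A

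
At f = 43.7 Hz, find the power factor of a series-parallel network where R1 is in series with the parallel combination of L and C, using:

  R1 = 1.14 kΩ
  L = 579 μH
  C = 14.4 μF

Step 1 — Angular frequency: ω = 2π·f = 2π·43.7 = 274.6 rad/s.
Step 2 — Component impedances:
  R1: Z = R = 1140 Ω
  L: Z = jωL = j·274.6·0.000579 = 0 + j0.159 Ω
  C: Z = 1/(jωC) = -j/(ω·C) = 0 - j252.9 Ω
Step 3 — Parallel branch: L || C = 1/(1/L + 1/C) = 0 + j0.1591 Ω.
Step 4 — Series with R1: Z_total = R1 + (L || C) = 1140 + j0.1591 Ω = 1140∠0.0° Ω.
Step 5 — Power factor: PF = cos(φ) = Re(Z)/|Z| = 1140/1140 = 1.
Step 6 — Type: Im(Z) = 0.1591 ⇒ lagging (phase φ = 0.0°).

PF = 1 (lagging, φ = 0.0°)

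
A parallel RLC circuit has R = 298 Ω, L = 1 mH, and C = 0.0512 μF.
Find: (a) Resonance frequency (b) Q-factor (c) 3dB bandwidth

Step 1 — Resonance: ω₀ = 1/√(LC) = 1/√(0.001·5.12e-08) = 1.398e+05 rad/s.
Step 2 — f₀ = ω₀/(2π) = 2.224e+04 Hz.
Step 3 — Parallel Q: Q = R/(ω₀L) = 298/(1.398e+05·0.001) = 2.132.
Step 4 — Bandwidth: Δω = ω₀/Q = 6.554e+04 rad/s; BW = Δω/(2π) = 1.043e+04 Hz.

(a) f₀ = 2.224e+04 Hz  (b) Q = 2.132  (c) BW = 1.043e+04 Hz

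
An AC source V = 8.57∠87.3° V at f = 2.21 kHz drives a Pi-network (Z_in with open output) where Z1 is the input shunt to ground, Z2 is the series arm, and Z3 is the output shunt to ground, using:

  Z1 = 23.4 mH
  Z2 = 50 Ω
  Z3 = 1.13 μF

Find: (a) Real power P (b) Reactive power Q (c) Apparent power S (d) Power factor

Step 1 — Angular frequency: ω = 2π·f = 2π·2210 = 1.389e+04 rad/s.
Step 2 — Component impedances:
  Z1: Z = jωL = j·1.389e+04·0.0234 = 0 + j324.9 Ω
  Z2: Z = R = 50 Ω
  Z3: Z = 1/(jωC) = -j/(ω·C) = 0 - j63.73 Ω
Step 3 — With open output, the series arm Z2 and the output shunt Z3 appear in series to ground: Z2 + Z3 = 50 - j63.73 Ω.
Step 4 — Parallel with input shunt Z1: Z_in = Z1 || (Z2 + Z3) = 74.64 - j64.99 Ω = 98.97∠-41.0° Ω.
Step 5 — Source phasor: V = 8.57∠87.3° V = 0.4037 + j8.56 V.
Step 6 — Current: I = V / Z = -0.05372 + j0.06791 A = 0.08659∠128.3° A.
Step 7 — Complex power: S = V·I* = 0.5597 - j0.4873 VA.
Step 8 — Real power: P = Re(S) = 0.5597 W.
Step 9 — Reactive power: Q = Im(S) = -0.4873 VAR.
Step 10 — Apparent power: |S| = 0.7421 VA.
Step 11 — Power factor: PF = P/|S| = 0.7542 (leading).

(a) P = 0.5597 W  (b) Q = -0.4873 VAR  (c) S = 0.7421 VA  (d) PF = 0.7542 (leading)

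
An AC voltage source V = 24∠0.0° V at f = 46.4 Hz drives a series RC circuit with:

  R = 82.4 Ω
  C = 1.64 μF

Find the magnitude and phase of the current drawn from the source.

Step 1 — Angular frequency: ω = 2π·f = 2π·46.4 = 291.5 rad/s.
Step 2 — Component impedances:
  R: Z = R = 82.4 Ω
  C: Z = 1/(jωC) = -j/(ω·C) = 0 - j2092 Ω
Step 3 — Series combination: Z_total = R + C = 82.4 - j2092 Ω = 2093∠-87.7° Ω.
Step 4 — Source phasor: V = 24∠0.0° V = 24 V.
Step 5 — Ohm's law: I = V / Z_total = (24) / (82.4 - j2092) = 0.0004514 + j0.01146 A.
Step 6 — Convert to polar: |I| = 0.01147 A, ∠I = 87.7°.

I = 0.01147∠87.7° A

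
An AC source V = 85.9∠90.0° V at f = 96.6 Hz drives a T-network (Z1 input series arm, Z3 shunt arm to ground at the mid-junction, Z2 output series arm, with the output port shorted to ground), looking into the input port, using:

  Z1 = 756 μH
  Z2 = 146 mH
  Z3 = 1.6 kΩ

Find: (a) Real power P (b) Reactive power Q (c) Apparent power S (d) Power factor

Step 1 — Angular frequency: ω = 2π·f = 2π·96.6 = 607 rad/s.
Step 2 — Component impedances:
  Z1: Z = jωL = j·607·0.000756 = 0 + j0.4589 Ω
  Z2: Z = jωL = j·607·0.146 = 0 + j88.62 Ω
  Z3: Z = R = 1600 Ω
Step 3 — With the output port shorted to ground, the output series arm Z2 runs from the junction to ground; the shunt arm Z3 also runs from the junction to ground. They appear in parallel: Z3 || Z2 = 4.893 + j88.34 Ω.
Step 4 — Series with input arm Z1: Z_in = Z1 + (Z3 || Z2) = 4.893 + j88.8 Ω = 88.94∠86.8° Ω.
Step 5 — Source phasor: V = 85.9∠90.0° V = 0 + j85.9 V.
Step 6 — Current: I = V / Z = 0.9644 + j0.05314 A = 0.9658∠3.2° A.
Step 7 — Complex power: S = V·I* = 4.564 + j82.84 VA.
Step 8 — Real power: P = Re(S) = 4.564 W.
Step 9 — Reactive power: Q = Im(S) = 82.84 VAR.
Step 10 — Apparent power: |S| = 82.97 VA.
Step 11 — Power factor: PF = P/|S| = 0.05502 (lagging).

(a) P = 4.564 W  (b) Q = 82.84 VAR  (c) S = 82.97 VA  (d) PF = 0.05502 (lagging)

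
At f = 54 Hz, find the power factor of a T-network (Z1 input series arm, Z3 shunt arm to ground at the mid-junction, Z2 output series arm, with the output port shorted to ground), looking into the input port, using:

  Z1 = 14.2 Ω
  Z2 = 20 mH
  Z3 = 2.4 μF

Step 1 — Angular frequency: ω = 2π·f = 2π·54 = 339.3 rad/s.
Step 2 — Component impedances:
  Z1: Z = R = 14.2 Ω
  Z2: Z = jωL = j·339.3·0.02 = 0 + j6.786 Ω
  Z3: Z = 1/(jωC) = -j/(ω·C) = 0 - j1228 Ω
Step 3 — With the output port shorted to ground, the output series arm Z2 runs from the junction to ground; the shunt arm Z3 also runs from the junction to ground. They appear in parallel: Z3 || Z2 = 0 + j6.824 Ω.
Step 4 — Series with input arm Z1: Z_in = Z1 + (Z3 || Z2) = 14.2 + j6.824 Ω = 15.75∠25.7° Ω.
Step 5 — Power factor: PF = cos(φ) = Re(Z)/|Z| = 14.2/15.7544 = 0.9013.
Step 6 — Type: Im(Z) = 6.824 ⇒ lagging (phase φ = 25.7°).

PF = 0.9013 (lagging, φ = 25.7°)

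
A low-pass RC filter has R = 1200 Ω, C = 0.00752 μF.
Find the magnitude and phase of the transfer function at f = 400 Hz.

Step 1 — Angular frequency: ω = 2π·400 = 2513 rad/s.
Step 2 — Transfer function: H(jω) = 1/(1 + jωRC).
Step 3 — Denominator: 1 + jωRC = 1 + j·2513·1200·7.52e-09 = 1 + j0.02268.
Step 4 — H = 0.9995 - j0.02267.
Step 5 — Magnitude: |H| = 0.9997 (-0.0 dB); phase: φ = -1.3°.

|H| = 0.9997 (-0.0 dB), φ = -1.3°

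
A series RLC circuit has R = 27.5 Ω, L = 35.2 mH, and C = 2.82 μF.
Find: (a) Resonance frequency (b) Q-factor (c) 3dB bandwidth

Step 1 — Resonance condition Im(Z)=0 gives ω₀ = 1/√(LC).
Step 2 — ω₀ = 1/√(0.0352·2.82e-06) = 3174 rad/s.
Step 3 — f₀ = ω₀/(2π) = 505.2 Hz.
Step 4 — Series Q: Q = ω₀L/R = 3174·0.0352/27.5 = 4.063.
Step 5 — 3dB bandwidth: Δω = ω₀/Q = 781.2 rad/s; BW = Δω/(2π) = 124.3 Hz.

(a) f₀ = 505.2 Hz  (b) Q = 4.063  (c) BW = 124.3 Hz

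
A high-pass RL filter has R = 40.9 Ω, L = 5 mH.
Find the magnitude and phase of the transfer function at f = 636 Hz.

Step 1 — Angular frequency: ω = 2π·636 = 3996 rad/s.
Step 2 — Transfer function: H(jω) = jωL/(R + jωL).
Step 3 — Numerator jωL = j·19.98; denominator R + jωL = 40.9 + j19.98.
Step 4 — H = 0.1927 + j0.3944.
Step 5 — Magnitude: |H| = 0.4389 (-7.2 dB); phase: φ = 64.0°.

|H| = 0.4389 (-7.2 dB), φ = 64.0°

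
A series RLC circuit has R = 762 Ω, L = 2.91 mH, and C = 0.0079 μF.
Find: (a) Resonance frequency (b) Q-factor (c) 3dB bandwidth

Step 1 — Resonance: ω₀ = 1/√(LC) = 1/√(0.00291·7.9e-09) = 2.086e+05 rad/s.
Step 2 — f₀ = ω₀/(2π) = 3.319e+04 Hz.
Step 3 — Series Q: Q = ω₀L/R = 2.086e+05·0.00291/762 = 0.7965.
Step 4 — Bandwidth: Δω = ω₀/Q = 2.619e+05 rad/s; BW = Δω/(2π) = 4.168e+04 Hz.

(a) f₀ = 3.319e+04 Hz  (b) Q = 0.7965  (c) BW = 4.168e+04 Hz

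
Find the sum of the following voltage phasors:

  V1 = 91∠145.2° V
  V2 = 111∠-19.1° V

Step 1 — Convert each phasor to rectangular form:
  V1 = 91·(cos(145.2°) + j·sin(145.2°)) = -74.72 + j51.93 V
  V2 = 111·(cos(-19.1°) + j·sin(-19.1°)) = 104.9 - j36.32 V
Step 2 — Sum components: V_total = 30.16 + j15.61 V.
Step 3 — Convert to polar: |V_total| = 33.97 V, ∠V_total = 27.4°.

V_total = 33.97∠27.4° V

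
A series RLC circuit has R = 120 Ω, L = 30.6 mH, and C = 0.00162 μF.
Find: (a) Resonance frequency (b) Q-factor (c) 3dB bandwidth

Step 1 — Resonance: ω₀ = 1/√(LC) = 1/√(0.0306·1.62e-09) = 1.42e+05 rad/s.
Step 2 — f₀ = ω₀/(2π) = 2.26e+04 Hz.
Step 3 — Series Q: Q = ω₀L/R = 1.42e+05·0.0306/120 = 36.22.
Step 4 — Bandwidth: Δω = ω₀/Q = 3922 rad/s; BW = Δω/(2π) = 624.1 Hz.

(a) f₀ = 2.26e+04 Hz  (b) Q = 36.22  (c) BW = 624.1 Hz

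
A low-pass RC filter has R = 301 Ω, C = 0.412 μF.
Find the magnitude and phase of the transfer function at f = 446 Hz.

Step 1 — Angular frequency: ω = 2π·446 = 2802 rad/s.
Step 2 — Transfer function: H(jω) = 1/(1 + jωRC).
Step 3 — Denominator: 1 + jωRC = 1 + j·2802·301·4.12e-07 = 1 + j0.3475.
Step 4 — H = 0.8922 - j0.3101.
Step 5 — Magnitude: |H| = 0.9446 (-0.5 dB); phase: φ = -19.2°.

|H| = 0.9446 (-0.5 dB), φ = -19.2°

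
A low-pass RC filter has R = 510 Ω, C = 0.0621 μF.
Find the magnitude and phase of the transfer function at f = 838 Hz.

Step 1 — Angular frequency: ω = 2π·838 = 5265 rad/s.
Step 2 — Transfer function: H(jω) = 1/(1 + jωRC).
Step 3 — Denominator: 1 + jωRC = 1 + j·5265·510·6.21e-08 = 1 + j0.1668.
Step 4 — H = 0.9729 - j0.1622.
Step 5 — Magnitude: |H| = 0.9864 (-0.1 dB); phase: φ = -9.5°.

|H| = 0.9864 (-0.1 dB), φ = -9.5°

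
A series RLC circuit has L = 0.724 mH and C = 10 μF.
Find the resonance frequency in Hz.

Step 1 — Resonance condition Im(Z)=0 gives ω₀ = 1/√(LC).
Step 2 — ω₀ = 1/√(0.000724·1e-05) = 1.175e+04 rad/s.
Step 3 — f₀ = ω₀/(2π) = 1870 Hz.

f₀ = 1870 Hz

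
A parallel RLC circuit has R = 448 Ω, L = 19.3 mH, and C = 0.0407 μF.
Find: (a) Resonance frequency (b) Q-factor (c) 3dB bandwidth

Step 1 — Resonance: ω₀ = 1/√(LC) = 1/√(0.0193·4.07e-08) = 3.568e+04 rad/s.
Step 2 — f₀ = ω₀/(2π) = 5679 Hz.
Step 3 — Parallel Q: Q = R/(ω₀L) = 448/(3.568e+04·0.0193) = 0.6506.
Step 4 — Bandwidth: Δω = ω₀/Q = 5.484e+04 rad/s; BW = Δω/(2π) = 8729 Hz.

(a) f₀ = 5679 Hz  (b) Q = 0.6506  (c) BW = 8729 Hz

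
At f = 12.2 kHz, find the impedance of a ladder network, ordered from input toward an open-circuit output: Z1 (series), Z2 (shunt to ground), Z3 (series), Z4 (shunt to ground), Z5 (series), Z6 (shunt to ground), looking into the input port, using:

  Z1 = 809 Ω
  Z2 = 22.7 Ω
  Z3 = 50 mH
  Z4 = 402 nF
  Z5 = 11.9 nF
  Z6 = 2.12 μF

Step 1 — Angular frequency: ω = 2π·f = 2π·1.22e+04 = 7.665e+04 rad/s.
Step 2 — Component impedances:
  Z1: Z = R = 809 Ω
  Z2: Z = R = 22.7 Ω
  Z3: Z = jωL = j·7.665e+04·0.05 = 0 + j3833 Ω
  Z4: Z = 1/(jωC) = -j/(ω·C) = 0 - j32.45 Ω
  Z5: Z = 1/(jωC) = -j/(ω·C) = 0 - j1096 Ω
  Z6: Z = 1/(jωC) = -j/(ω·C) = 0 - j6.154 Ω
Step 3 — Ladder network (open output): work backward from the far end, alternating series and parallel combinations. Z_in = 831.7 + j0.1356 Ω = 831.7∠0.0° Ω.

Z = 831.7 + j0.1356 Ω = 831.7∠0.0° Ω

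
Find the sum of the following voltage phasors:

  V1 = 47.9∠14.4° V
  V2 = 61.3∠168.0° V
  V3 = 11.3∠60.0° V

Step 1 — Convert each phasor to rectangular form:
  V1 = 47.9·(cos(14.4°) + j·sin(14.4°)) = 46.4 + j11.91 V
  V2 = 61.3·(cos(168.0°) + j·sin(168.0°)) = -59.96 + j12.74 V
  V3 = 11.3·(cos(60.0°) + j·sin(60.0°)) = 5.65 + j9.786 V
Step 2 — Sum components: V_total = -7.915 + j34.44 V.
Step 3 — Convert to polar: |V_total| = 35.34 V, ∠V_total = 102.9°.

V_total = 35.34∠102.9° V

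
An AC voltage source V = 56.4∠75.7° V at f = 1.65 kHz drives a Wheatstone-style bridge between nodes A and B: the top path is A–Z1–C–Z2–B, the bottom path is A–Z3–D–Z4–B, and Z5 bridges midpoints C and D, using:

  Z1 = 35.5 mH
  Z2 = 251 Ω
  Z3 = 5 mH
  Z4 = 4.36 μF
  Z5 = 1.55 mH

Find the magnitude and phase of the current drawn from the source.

Step 1 — Angular frequency: ω = 2π·f = 2π·1650 = 1.037e+04 rad/s.
Step 2 — Component impedances:
  Z1: Z = jωL = j·1.037e+04·0.0355 = 0 + j368 Ω
  Z2: Z = R = 251 Ω
  Z3: Z = jωL = j·1.037e+04·0.005 = 0 + j51.84 Ω
  Z4: Z = 1/(jωC) = -j/(ω·C) = 0 - j22.12 Ω
  Z5: Z = jωL = j·1.037e+04·0.00155 = 0 + j16.07 Ω
Step 3 — Bridge requires nodal analysis (the Z5 bridge couples midpoints C and D, so the two paths cannot be reduced to a simple series/parallel combination). Setting node B to ground and injecting 1 A at node A, the 3-node admittance system at A, C, D solves to V_A = Z_AB = 1.627 + j23.59 Ω = 23.65∠86.1° Ω.
Step 4 — Source phasor: V = 56.4∠75.7° V = 13.93 + j54.65 V.
Step 5 — Ohm's law: I = V / Z_total = (13.93 + j54.65) / (1.627 + j23.59) = 2.346 - j0.4287 A.
Step 6 — Convert to polar: |I| = 2.385 A, ∠I = -10.4°.

I = 2.385∠-10.4° A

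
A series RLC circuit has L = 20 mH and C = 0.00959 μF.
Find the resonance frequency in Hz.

Step 1 — Resonance condition Im(Z)=0 gives ω₀ = 1/√(LC).
Step 2 — ω₀ = 1/√(0.02·9.59e-09) = 7.221e+04 rad/s.
Step 3 — f₀ = ω₀/(2π) = 1.149e+04 Hz.

f₀ = 1.149e+04 Hz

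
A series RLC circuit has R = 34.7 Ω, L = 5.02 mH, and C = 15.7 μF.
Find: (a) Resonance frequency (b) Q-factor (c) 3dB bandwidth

Step 1 — Resonance: ω₀ = 1/√(LC) = 1/√(0.00502·1.57e-05) = 3562 rad/s.
Step 2 — f₀ = ω₀/(2π) = 566.9 Hz.
Step 3 — Series Q: Q = ω₀L/R = 3562·0.00502/34.7 = 0.5153.
Step 4 — Bandwidth: Δω = ω₀/Q = 6912 rad/s; BW = Δω/(2π) = 1100 Hz.

(a) f₀ = 566.9 Hz  (b) Q = 0.5153  (c) BW = 1100 Hz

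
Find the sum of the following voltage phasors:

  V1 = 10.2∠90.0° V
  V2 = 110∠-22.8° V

Step 1 — Convert each phasor to rectangular form:
  V1 = 10.2·(cos(90.0°) + j·sin(90.0°)) = 0 + j10.2 V
  V2 = 110·(cos(-22.8°) + j·sin(-22.8°)) = 101.4 - j42.63 V
Step 2 — Sum components: V_total = 101.4 - j32.43 V.
Step 3 — Convert to polar: |V_total| = 106.5 V, ∠V_total = -17.7°.

V_total = 106.5∠-17.7° V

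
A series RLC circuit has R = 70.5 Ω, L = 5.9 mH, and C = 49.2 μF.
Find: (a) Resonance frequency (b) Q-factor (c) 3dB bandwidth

Step 1 — Resonance condition Im(Z)=0 gives ω₀ = 1/√(LC).
Step 2 — ω₀ = 1/√(0.0059·4.92e-05) = 1856 rad/s.
Step 3 — f₀ = ω₀/(2π) = 295.4 Hz.
Step 4 — Series Q: Q = ω₀L/R = 1856·0.0059/70.5 = 0.1553.
Step 5 — 3dB bandwidth: Δω = ω₀/Q = 1.195e+04 rad/s; BW = Δω/(2π) = 1902 Hz.

(a) f₀ = 295.4 Hz  (b) Q = 0.1553  (c) BW = 1902 Hz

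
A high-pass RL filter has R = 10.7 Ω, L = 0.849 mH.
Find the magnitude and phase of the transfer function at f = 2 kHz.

Step 1 — Angular frequency: ω = 2π·2000 = 1.257e+04 rad/s.
Step 2 — Transfer function: H(jω) = jωL/(R + jωL).
Step 3 — Numerator jωL = j·10.67; denominator R + jωL = 10.7 + j10.67.
Step 4 — H = 0.4985 + j0.5.
Step 5 — Magnitude: |H| = 0.7061 (-3.0 dB); phase: φ = 45.1°.

|H| = 0.7061 (-3.0 dB), φ = 45.1°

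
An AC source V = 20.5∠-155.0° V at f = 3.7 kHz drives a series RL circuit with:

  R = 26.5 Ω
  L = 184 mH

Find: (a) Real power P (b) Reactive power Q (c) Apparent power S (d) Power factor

Step 1 — Angular frequency: ω = 2π·f = 2π·3700 = 2.325e+04 rad/s.
Step 2 — Component impedances:
  R: Z = R = 26.5 Ω
  L: Z = jωL = j·2.325e+04·0.184 = 0 + j4278 Ω
Step 3 — Series combination: Z_total = R + L = 26.5 + j4278 Ω = 4278∠89.6° Ω.
Step 4 — Source phasor: V = 20.5∠-155.0° V = -18.58 - j8.664 V.
Step 5 — Current: I = V / Z = -0.002052 + j0.004331 A = 0.004792∠115.4° A.
Step 6 — Complex power: S = V·I* = 0.0006086 + j0.09824 VA.
Step 7 — Real power: P = Re(S) = 0.0006086 W.
Step 8 — Reactive power: Q = Im(S) = 0.09824 VAR.
Step 9 — Apparent power: |S| = 0.09824 VA.
Step 10 — Power factor: PF = P/|S| = 0.006195 (lagging).

(a) P = 0.0006086 W  (b) Q = 0.09824 VAR  (c) S = 0.09824 VA  (d) PF = 0.006195 (lagging)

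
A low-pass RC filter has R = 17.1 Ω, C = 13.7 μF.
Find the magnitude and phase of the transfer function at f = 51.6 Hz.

Step 1 — Angular frequency: ω = 2π·51.6 = 324.2 rad/s.
Step 2 — Transfer function: H(jω) = 1/(1 + jωRC).
Step 3 — Denominator: 1 + jωRC = 1 + j·324.2·17.1·1.37e-05 = 1 + j0.07595.
Step 4 — H = 0.9943 - j0.07552.
Step 5 — Magnitude: |H| = 0.9971 (-0.0 dB); phase: φ = -4.3°.

|H| = 0.9971 (-0.0 dB), φ = -4.3°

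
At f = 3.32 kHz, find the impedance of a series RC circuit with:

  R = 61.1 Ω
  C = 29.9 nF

Step 1 — Angular frequency: ω = 2π·f = 2π·3320 = 2.086e+04 rad/s.
Step 2 — Component impedances:
  R: Z = R = 61.1 Ω
  C: Z = 1/(jωC) = -j/(ω·C) = 0 - j1603 Ω
Step 3 — Series combination: Z_total = R + C = 61.1 - j1603 Ω = 1604∠-87.8° Ω.

Z = 61.1 - j1603 Ω = 1604∠-87.8° Ω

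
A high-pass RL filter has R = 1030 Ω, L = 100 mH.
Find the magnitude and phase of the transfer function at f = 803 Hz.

Step 1 — Angular frequency: ω = 2π·803 = 5045 rad/s.
Step 2 — Transfer function: H(jω) = jωL/(R + jωL).
Step 3 — Numerator jωL = j·504.5; denominator R + jωL = 1030 + j504.5.
Step 4 — H = 0.1935 + j0.3951.
Step 5 — Magnitude: |H| = 0.4399 (-7.1 dB); phase: φ = 63.9°.

|H| = 0.4399 (-7.1 dB), φ = 63.9°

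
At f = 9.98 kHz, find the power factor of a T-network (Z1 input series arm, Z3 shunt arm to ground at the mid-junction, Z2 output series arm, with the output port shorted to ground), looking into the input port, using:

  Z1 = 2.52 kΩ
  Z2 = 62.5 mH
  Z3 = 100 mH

Step 1 — Angular frequency: ω = 2π·f = 2π·9980 = 6.271e+04 rad/s.
Step 2 — Component impedances:
  Z1: Z = R = 2520 Ω
  Z2: Z = jωL = j·6.271e+04·0.0625 = 0 + j3919 Ω
  Z3: Z = jωL = j·6.271e+04·0.1 = 0 + j6271 Ω
Step 3 — With the output port shorted to ground, the output series arm Z2 runs from the junction to ground; the shunt arm Z3 also runs from the junction to ground. They appear in parallel: Z3 || Z2 = 0 + j2412 Ω.
Step 4 — Series with input arm Z1: Z_in = Z1 + (Z3 || Z2) = 2520 + j2412 Ω = 3488∠43.7° Ω.
Step 5 — Power factor: PF = cos(φ) = Re(Z)/|Z| = 2520/3488.132 = 0.7224.
Step 6 — Type: Im(Z) = 2412 ⇒ lagging (phase φ = 43.7°).

PF = 0.7224 (lagging, φ = 43.7°)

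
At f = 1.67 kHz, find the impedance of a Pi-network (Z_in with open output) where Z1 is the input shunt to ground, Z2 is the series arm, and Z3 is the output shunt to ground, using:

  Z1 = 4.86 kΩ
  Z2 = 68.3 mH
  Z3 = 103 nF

Step 1 — Angular frequency: ω = 2π·f = 2π·1670 = 1.049e+04 rad/s.
Step 2 — Component impedances:
  Z1: Z = R = 4860 Ω
  Z2: Z = jωL = j·1.049e+04·0.0683 = 0 + j716.7 Ω
  Z3: Z = 1/(jωC) = -j/(ω·C) = 0 - j925.3 Ω
Step 3 — With open output, the series arm Z2 and the output shunt Z3 appear in series to ground: Z2 + Z3 = 0 - j208.6 Ω.
Step 4 — Parallel with input shunt Z1: Z_in = Z1 || (Z2 + Z3) = 8.937 - j208.2 Ω = 208.4∠-87.5° Ω.

Z = 8.937 - j208.2 Ω = 208.4∠-87.5° Ω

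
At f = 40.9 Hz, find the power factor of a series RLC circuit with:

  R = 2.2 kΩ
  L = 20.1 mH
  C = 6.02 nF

Step 1 — Angular frequency: ω = 2π·f = 2π·40.9 = 257 rad/s.
Step 2 — Component impedances:
  R: Z = R = 2200 Ω
  L: Z = jωL = j·257·0.0201 = 0 + j5.165 Ω
  C: Z = 1/(jωC) = -j/(ω·C) = 0 - j6.464e+05 Ω
Step 3 — Series combination: Z_total = R + L + C = 2200 - j6.464e+05 Ω = 6.464e+05∠-89.8° Ω.
Step 4 — Power factor: PF = cos(φ) = Re(Z)/|Z| = 2200/6.464e+05 = 0.003403.
Step 5 — Type: Im(Z) = -6.464e+05 ⇒ leading (phase φ = -89.8°).

PF = 0.003403 (leading, φ = -89.8°)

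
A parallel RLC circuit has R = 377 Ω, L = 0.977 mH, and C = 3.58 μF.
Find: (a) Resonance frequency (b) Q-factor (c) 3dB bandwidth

Step 1 — Resonance: ω₀ = 1/√(LC) = 1/√(0.000977·3.58e-06) = 1.691e+04 rad/s.
Step 2 — f₀ = ω₀/(2π) = 2691 Hz.
Step 3 — Parallel Q: Q = R/(ω₀L) = 377/(1.691e+04·0.000977) = 22.82.
Step 4 — Bandwidth: Δω = ω₀/Q = 740.9 rad/s; BW = Δω/(2π) = 117.9 Hz.

(a) f₀ = 2691 Hz  (b) Q = 22.82  (c) BW = 117.9 Hz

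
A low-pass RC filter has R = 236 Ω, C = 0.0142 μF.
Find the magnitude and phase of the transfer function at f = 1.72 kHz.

Step 1 — Angular frequency: ω = 2π·1720 = 1.081e+04 rad/s.
Step 2 — Transfer function: H(jω) = 1/(1 + jωRC).
Step 3 — Denominator: 1 + jωRC = 1 + j·1.081e+04·236·1.42e-08 = 1 + j0.03622.
Step 4 — H = 0.9987 - j0.03617.
Step 5 — Magnitude: |H| = 0.9993 (-0.0 dB); phase: φ = -2.1°.

|H| = 0.9993 (-0.0 dB), φ = -2.1°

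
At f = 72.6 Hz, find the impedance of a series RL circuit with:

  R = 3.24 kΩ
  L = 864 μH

Step 1 — Angular frequency: ω = 2π·f = 2π·72.6 = 456.2 rad/s.
Step 2 — Component impedances:
  R: Z = R = 3240 Ω
  L: Z = jωL = j·456.2·0.000864 = 0 + j0.3941 Ω
Step 3 — Series combination: Z_total = R + L = 3240 + j0.3941 Ω = 3240∠0.0° Ω.

Z = 3240 + j0.3941 Ω = 3240∠0.0° Ω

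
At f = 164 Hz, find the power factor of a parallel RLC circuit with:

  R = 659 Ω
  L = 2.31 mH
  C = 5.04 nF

Step 1 — Angular frequency: ω = 2π·f = 2π·164 = 1030 rad/s.
Step 2 — Component impedances:
  R: Z = R = 659 Ω
  L: Z = jωL = j·1030·0.00231 = 0 + j2.38 Ω
  C: Z = 1/(jωC) = -j/(ω·C) = 0 - j1.926e+05 Ω
Step 3 — Parallel combination: 1/Z_total = 1/R + 1/L + 1/C; Z_total = 0.008598 + j2.38 Ω = 2.38∠89.8° Ω.
Step 4 — Power factor: PF = cos(φ) = Re(Z)/|Z| = 0.0085979/2.3803 = 0.003612.
Step 5 — Type: Im(Z) = 2.38 ⇒ lagging (phase φ = 89.8°).

PF = 0.003612 (lagging, φ = 89.8°)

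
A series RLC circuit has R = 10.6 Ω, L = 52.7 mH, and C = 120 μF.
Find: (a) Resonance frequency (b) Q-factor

Step 1 — Resonance condition Im(Z)=0 gives ω₀ = 1/√(LC).
Step 2 — ω₀ = 1/√(0.0527·0.00012) = 397.7 rad/s.
Step 3 — f₀ = ω₀/(2π) = 63.29 Hz.
Step 4 — Series Q: Q = ω₀L/R = 397.7·0.0527/10.6 = 1.977.

(a) f₀ = 63.29 Hz  (b) Q = 1.977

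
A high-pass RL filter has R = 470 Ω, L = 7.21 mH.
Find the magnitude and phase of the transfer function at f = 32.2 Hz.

Step 1 — Angular frequency: ω = 2π·32.2 = 202.3 rad/s.
Step 2 — Transfer function: H(jω) = jωL/(R + jωL).
Step 3 — Numerator jωL = j·1.459; denominator R + jωL = 470 + j1.459.
Step 4 — H = 9.633e-06 + j0.003104.
Step 5 — Magnitude: |H| = 0.003104 (-50.2 dB); phase: φ = 89.8°.

|H| = 0.003104 (-50.2 dB), φ = 89.8°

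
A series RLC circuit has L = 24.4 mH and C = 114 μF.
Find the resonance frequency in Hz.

Step 1 — Resonance condition Im(Z)=0 gives ω₀ = 1/√(LC).
Step 2 — ω₀ = 1/√(0.0244·0.000114) = 599.6 rad/s.
Step 3 — f₀ = ω₀/(2π) = 95.43 Hz.

f₀ = 95.43 Hz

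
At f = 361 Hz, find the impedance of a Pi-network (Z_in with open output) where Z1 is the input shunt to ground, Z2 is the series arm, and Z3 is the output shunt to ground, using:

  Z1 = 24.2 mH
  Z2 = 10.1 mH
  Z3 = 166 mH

Step 1 — Angular frequency: ω = 2π·f = 2π·361 = 2268 rad/s.
Step 2 — Component impedances:
  Z1: Z = jωL = j·2268·0.0242 = 0 + j54.89 Ω
  Z2: Z = jωL = j·2268·0.0101 = 0 + j22.91 Ω
  Z3: Z = jωL = j·2268·0.166 = 0 + j376.5 Ω
Step 3 — With open output, the series arm Z2 and the output shunt Z3 appear in series to ground: Z2 + Z3 = 0 + j399.4 Ω.
Step 4 — Parallel with input shunt Z1: Z_in = Z1 || (Z2 + Z3) = 0 + j48.26 Ω = 48.26∠90.0° Ω.

Z = 0 + j48.26 Ω = 48.26∠90.0° Ω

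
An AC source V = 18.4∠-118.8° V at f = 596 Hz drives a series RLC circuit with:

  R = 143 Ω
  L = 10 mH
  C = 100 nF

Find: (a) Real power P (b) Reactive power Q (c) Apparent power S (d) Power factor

Step 1 — Angular frequency: ω = 2π·f = 2π·596 = 3745 rad/s.
Step 2 — Component impedances:
  R: Z = R = 143 Ω
  L: Z = jωL = j·3745·0.01 = 0 + j37.45 Ω
  C: Z = 1/(jωC) = -j/(ω·C) = 0 - j2670 Ω
Step 3 — Series combination: Z_total = R + L + C = 143 - j2633 Ω = 2637∠-86.9° Ω.
Step 4 — Source phasor: V = 18.4∠-118.8° V = -8.864 - j16.12 V.
Step 5 — Current: I = V / Z = 0.005924 - j0.003688 A = 0.006978∠-31.9° A.
Step 6 — Complex power: S = V·I* = 0.006963 - j0.1282 VA.
Step 7 — Real power: P = Re(S) = 0.006963 W.
Step 8 — Reactive power: Q = Im(S) = -0.1282 VAR.
Step 9 — Apparent power: |S| = 0.1284 VA.
Step 10 — Power factor: PF = P/|S| = 0.05423 (leading).

(a) P = 0.006963 W  (b) Q = -0.1282 VAR  (c) S = 0.1284 VA  (d) PF = 0.05423 (leading)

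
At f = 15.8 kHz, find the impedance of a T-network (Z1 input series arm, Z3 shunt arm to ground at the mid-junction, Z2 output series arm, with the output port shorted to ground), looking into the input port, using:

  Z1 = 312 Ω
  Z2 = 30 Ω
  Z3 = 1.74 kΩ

Step 1 — Angular frequency: ω = 2π·f = 2π·1.58e+04 = 9.927e+04 rad/s.
Step 2 — Component impedances:
  Z1: Z = R = 312 Ω
  Z2: Z = R = 30 Ω
  Z3: Z = R = 1740 Ω
Step 3 — With the output port shorted to ground, the output series arm Z2 runs from the junction to ground; the shunt arm Z3 also runs from the junction to ground. They appear in parallel: Z3 || Z2 = 29.49 Ω.
Step 4 — Series with input arm Z1: Z_in = Z1 + (Z3 || Z2) = 341.5 Ω = 341.5∠0.0° Ω.

Z = 341.5 Ω = 341.5∠0.0° Ω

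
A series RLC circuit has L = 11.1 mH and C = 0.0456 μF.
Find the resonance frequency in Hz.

Step 1 — Resonance condition Im(Z)=0 gives ω₀ = 1/√(LC).
Step 2 — ω₀ = 1/√(0.0111·4.56e-08) = 4.445e+04 rad/s.
Step 3 — f₀ = ω₀/(2π) = 7074 Hz.

f₀ = 7074 Hz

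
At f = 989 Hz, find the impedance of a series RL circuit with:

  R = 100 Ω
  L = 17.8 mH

Step 1 — Angular frequency: ω = 2π·f = 2π·989 = 6214 rad/s.
Step 2 — Component impedances:
  R: Z = R = 100 Ω
  L: Z = jωL = j·6214·0.0178 = 0 + j110.6 Ω
Step 3 — Series combination: Z_total = R + L = 100 + j110.6 Ω = 149.1∠47.9° Ω.

Z = 100 + j110.6 Ω = 149.1∠47.9° Ω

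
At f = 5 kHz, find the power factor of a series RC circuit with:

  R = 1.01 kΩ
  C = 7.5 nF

Step 1 — Angular frequency: ω = 2π·f = 2π·5000 = 3.142e+04 rad/s.
Step 2 — Component impedances:
  R: Z = R = 1010 Ω
  C: Z = 1/(jωC) = -j/(ω·C) = 0 - j4244 Ω
Step 3 — Series combination: Z_total = R + C = 1010 - j4244 Ω = 4363∠-76.6° Ω.
Step 4 — Power factor: PF = cos(φ) = Re(Z)/|Z| = 1010/4363 = 0.2315.
Step 5 — Type: Im(Z) = -4244 ⇒ leading (phase φ = -76.6°).

PF = 0.2315 (leading, φ = -76.6°)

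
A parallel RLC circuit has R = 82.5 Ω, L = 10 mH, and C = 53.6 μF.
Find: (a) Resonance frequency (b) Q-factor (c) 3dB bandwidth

Step 1 — Resonance: ω₀ = 1/√(LC) = 1/√(0.01·5.36e-05) = 1366 rad/s.
Step 2 — f₀ = ω₀/(2π) = 217.4 Hz.
Step 3 — Parallel Q: Q = R/(ω₀L) = 82.5/(1366·0.01) = 6.04.
Step 4 — Bandwidth: Δω = ω₀/Q = 226.1 rad/s; BW = Δω/(2π) = 35.99 Hz.

(a) f₀ = 217.4 Hz  (b) Q = 6.04  (c) BW = 35.99 Hz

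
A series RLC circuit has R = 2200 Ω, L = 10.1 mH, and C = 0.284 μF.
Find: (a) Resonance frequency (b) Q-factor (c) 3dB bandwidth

Step 1 — Resonance: ω₀ = 1/√(LC) = 1/√(0.0101·2.84e-07) = 1.867e+04 rad/s.
Step 2 — f₀ = ω₀/(2π) = 2972 Hz.
Step 3 — Series Q: Q = ω₀L/R = 1.867e+04·0.0101/2200 = 0.08572.
Step 4 — Bandwidth: Δω = ω₀/Q = 2.178e+05 rad/s; BW = Δω/(2π) = 3.467e+04 Hz.

(a) f₀ = 2972 Hz  (b) Q = 0.08572  (c) BW = 3.467e+04 Hz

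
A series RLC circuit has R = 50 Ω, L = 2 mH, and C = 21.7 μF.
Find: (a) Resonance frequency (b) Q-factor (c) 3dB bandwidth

Step 1 — Resonance condition Im(Z)=0 gives ω₀ = 1/√(LC).
Step 2 — ω₀ = 1/√(0.002·2.17e-05) = 4800 rad/s.
Step 3 — f₀ = ω₀/(2π) = 764 Hz.
Step 4 — Series Q: Q = ω₀L/R = 4800·0.002/50 = 0.192.
Step 5 — 3dB bandwidth: Δω = ω₀/Q = 2.5e+04 rad/s; BW = Δω/(2π) = 3979 Hz.

(a) f₀ = 764 Hz  (b) Q = 0.192  (c) BW = 3979 Hz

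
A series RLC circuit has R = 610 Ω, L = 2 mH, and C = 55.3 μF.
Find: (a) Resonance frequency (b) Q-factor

Step 1 — Resonance condition Im(Z)=0 gives ω₀ = 1/√(LC).
Step 2 — ω₀ = 1/√(0.002·5.53e-05) = 3007 rad/s.
Step 3 — f₀ = ω₀/(2π) = 478.6 Hz.
Step 4 — Series Q: Q = ω₀L/R = 3007·0.002/610 = 0.009859.

(a) f₀ = 478.6 Hz  (b) Q = 0.009859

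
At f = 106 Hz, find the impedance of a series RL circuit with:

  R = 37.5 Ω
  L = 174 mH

Step 1 — Angular frequency: ω = 2π·f = 2π·106 = 666 rad/s.
Step 2 — Component impedances:
  R: Z = R = 37.5 Ω
  L: Z = jωL = j·666·0.174 = 0 + j115.9 Ω
Step 3 — Series combination: Z_total = R + L = 37.5 + j115.9 Ω = 121.8∠72.1° Ω.

Z = 37.5 + j115.9 Ω = 121.8∠72.1° Ω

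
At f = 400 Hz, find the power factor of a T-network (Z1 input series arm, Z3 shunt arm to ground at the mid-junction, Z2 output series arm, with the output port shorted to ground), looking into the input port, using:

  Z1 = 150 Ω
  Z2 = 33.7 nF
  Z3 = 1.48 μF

Step 1 — Angular frequency: ω = 2π·f = 2π·400 = 2513 rad/s.
Step 2 — Component impedances:
  Z1: Z = R = 150 Ω
  Z2: Z = 1/(jωC) = -j/(ω·C) = 0 - j1.181e+04 Ω
  Z3: Z = 1/(jωC) = -j/(ω·C) = 0 - j268.8 Ω
Step 3 — With the output port shorted to ground, the output series arm Z2 runs from the junction to ground; the shunt arm Z3 also runs from the junction to ground. They appear in parallel: Z3 || Z2 = 0 - j262.9 Ω.
Step 4 — Series with input arm Z1: Z_in = Z1 + (Z3 || Z2) = 150 - j262.9 Ω = 302.6∠-60.3° Ω.
Step 5 — Power factor: PF = cos(φ) = Re(Z)/|Z| = 150/302.65 = 0.4956.
Step 6 — Type: Im(Z) = -262.9 ⇒ leading (phase φ = -60.3°).

PF = 0.4956 (leading, φ = -60.3°)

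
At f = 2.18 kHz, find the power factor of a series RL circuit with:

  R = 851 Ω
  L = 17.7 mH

Step 1 — Angular frequency: ω = 2π·f = 2π·2180 = 1.37e+04 rad/s.
Step 2 — Component impedances:
  R: Z = R = 851 Ω
  L: Z = jωL = j·1.37e+04·0.0177 = 0 + j242.4 Ω
Step 3 — Series combination: Z_total = R + L = 851 + j242.4 Ω = 884.9∠15.9° Ω.
Step 4 — Power factor: PF = cos(φ) = Re(Z)/|Z| = 851/884.9 = 0.9617.
Step 5 — Type: Im(Z) = 242.4 ⇒ lagging (phase φ = 15.9°).

PF = 0.9617 (lagging, φ = 15.9°)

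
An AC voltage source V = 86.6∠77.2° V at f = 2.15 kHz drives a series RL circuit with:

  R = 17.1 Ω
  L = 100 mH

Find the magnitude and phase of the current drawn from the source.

Step 1 — Angular frequency: ω = 2π·f = 2π·2150 = 1.351e+04 rad/s.
Step 2 — Component impedances:
  R: Z = R = 17.1 Ω
  L: Z = jωL = j·1.351e+04·0.1 = 0 + j1351 Ω
Step 3 — Series combination: Z_total = R + L = 17.1 + j1351 Ω = 1351∠89.3° Ω.
Step 4 — Source phasor: V = 86.6∠77.2° V = 19.19 + j84.45 V.
Step 5 — Ohm's law: I = V / Z_total = (19.19 + j84.45) / (17.1 + j1351) = 0.06268 - j0.01341 A.
Step 6 — Convert to polar: |I| = 0.0641 A, ∠I = -12.1°.

I = 0.0641∠-12.1° A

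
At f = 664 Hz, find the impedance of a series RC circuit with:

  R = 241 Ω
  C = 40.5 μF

Step 1 — Angular frequency: ω = 2π·f = 2π·664 = 4172 rad/s.
Step 2 — Component impedances:
  R: Z = R = 241 Ω
  C: Z = 1/(jωC) = -j/(ω·C) = 0 - j5.918 Ω
Step 3 — Series combination: Z_total = R + C = 241 - j5.918 Ω = 241.1∠-1.4° Ω.

Z = 241 - j5.918 Ω = 241.1∠-1.4° Ω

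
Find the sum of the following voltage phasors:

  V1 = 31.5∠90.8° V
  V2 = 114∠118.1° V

Step 1 — Convert each phasor to rectangular form:
  V1 = 31.5·(cos(90.8°) + j·sin(90.8°)) = -0.4398 + j31.5 V
  V2 = 114·(cos(118.1°) + j·sin(118.1°)) = -53.7 + j100.6 V
Step 2 — Sum components: V_total = -54.14 + j132.1 V.
Step 3 — Convert to polar: |V_total| = 142.7 V, ∠V_total = 112.3°.

V_total = 142.7∠112.3° V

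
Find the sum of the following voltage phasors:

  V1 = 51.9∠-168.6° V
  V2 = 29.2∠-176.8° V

Step 1 — Convert each phasor to rectangular form:
  V1 = 51.9·(cos(-168.6°) + j·sin(-168.6°)) = -50.88 - j10.26 V
  V2 = 29.2·(cos(-176.8°) + j·sin(-176.8°)) = -29.15 - j1.63 V
Step 2 — Sum components: V_total = -80.03 - j11.89 V.
Step 3 — Convert to polar: |V_total| = 80.91 V, ∠V_total = -171.6°.

V_total = 80.91∠-171.6° V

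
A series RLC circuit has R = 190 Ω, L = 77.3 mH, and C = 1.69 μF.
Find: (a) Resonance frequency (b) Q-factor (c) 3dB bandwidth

Step 1 — Resonance condition Im(Z)=0 gives ω₀ = 1/√(LC).
Step 2 — ω₀ = 1/√(0.0773·1.69e-06) = 2767 rad/s.
Step 3 — f₀ = ω₀/(2π) = 440.3 Hz.
Step 4 — Series Q: Q = ω₀L/R = 2767·0.0773/190 = 1.126.
Step 5 — 3dB bandwidth: Δω = ω₀/Q = 2458 rad/s; BW = Δω/(2π) = 391.2 Hz.

(a) f₀ = 440.3 Hz  (b) Q = 1.126  (c) BW = 391.2 Hz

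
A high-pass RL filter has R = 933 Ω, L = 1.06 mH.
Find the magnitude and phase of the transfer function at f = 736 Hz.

Step 1 — Angular frequency: ω = 2π·736 = 4624 rad/s.
Step 2 — Transfer function: H(jω) = jωL/(R + jωL).
Step 3 — Numerator jωL = j·4.902; denominator R + jωL = 933 + j4.902.
Step 4 — H = 2.76e-05 + j0.005254.
Step 5 — Magnitude: |H| = 0.005254 (-45.6 dB); phase: φ = 89.7°.

|H| = 0.005254 (-45.6 dB), φ = 89.7°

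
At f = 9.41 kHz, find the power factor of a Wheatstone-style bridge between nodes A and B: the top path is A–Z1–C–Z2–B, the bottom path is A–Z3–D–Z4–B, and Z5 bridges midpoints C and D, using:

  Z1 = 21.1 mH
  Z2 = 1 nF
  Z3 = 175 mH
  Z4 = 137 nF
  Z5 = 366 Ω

Step 1 — Angular frequency: ω = 2π·f = 2π·9410 = 5.912e+04 rad/s.
Step 2 — Component impedances:
  Z1: Z = jωL = j·5.912e+04·0.0211 = 0 + j1248 Ω
  Z2: Z = 1/(jωC) = -j/(ω·C) = 0 - j1.691e+04 Ω
  Z3: Z = jωL = j·5.912e+04·0.175 = 0 + j1.035e+04 Ω
  Z4: Z = 1/(jωC) = -j/(ω·C) = 0 - j123.5 Ω
  Z5: Z = R = 366 Ω
Step 3 — Bridge requires nodal analysis (the Z5 bridge couples midpoints C and D, so the two paths cannot be reduced to a simple series/parallel combination). Setting node B to ground and injecting 1 A at node A, the 3-node admittance system at A, C, D solves to V_A = Z_AB = 286.7 + j993.6 Ω = 1034∠73.9° Ω.
Step 4 — Power factor: PF = cos(φ) = Re(Z)/|Z| = 286.7/1034 = 0.2773.
Step 5 — Type: Im(Z) = 993.6 ⇒ lagging (phase φ = 73.9°).

PF = 0.2773 (lagging, φ = 73.9°)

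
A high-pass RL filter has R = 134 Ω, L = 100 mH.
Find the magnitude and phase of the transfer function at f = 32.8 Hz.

Step 1 — Angular frequency: ω = 2π·32.8 = 206.1 rad/s.
Step 2 — Transfer function: H(jω) = jωL/(R + jωL).
Step 3 — Numerator jωL = j·20.61; denominator R + jωL = 134 + j20.61.
Step 4 — H = 0.02311 + j0.1502.
Step 5 — Magnitude: |H| = 0.152 (-16.4 dB); phase: φ = 81.3°.

|H| = 0.152 (-16.4 dB), φ = 81.3°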